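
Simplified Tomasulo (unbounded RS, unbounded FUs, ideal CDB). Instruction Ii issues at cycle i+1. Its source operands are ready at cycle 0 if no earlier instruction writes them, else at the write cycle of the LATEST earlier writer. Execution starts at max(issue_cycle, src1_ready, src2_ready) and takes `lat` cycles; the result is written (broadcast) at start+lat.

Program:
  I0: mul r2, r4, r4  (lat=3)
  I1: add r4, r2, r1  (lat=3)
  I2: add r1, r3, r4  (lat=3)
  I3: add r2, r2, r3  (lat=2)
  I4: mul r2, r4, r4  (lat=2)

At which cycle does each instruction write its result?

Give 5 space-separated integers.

I0 mul r2: issue@1 deps=(None,None) exec_start@1 write@4
I1 add r4: issue@2 deps=(0,None) exec_start@4 write@7
I2 add r1: issue@3 deps=(None,1) exec_start@7 write@10
I3 add r2: issue@4 deps=(0,None) exec_start@4 write@6
I4 mul r2: issue@5 deps=(1,1) exec_start@7 write@9

Answer: 4 7 10 6 9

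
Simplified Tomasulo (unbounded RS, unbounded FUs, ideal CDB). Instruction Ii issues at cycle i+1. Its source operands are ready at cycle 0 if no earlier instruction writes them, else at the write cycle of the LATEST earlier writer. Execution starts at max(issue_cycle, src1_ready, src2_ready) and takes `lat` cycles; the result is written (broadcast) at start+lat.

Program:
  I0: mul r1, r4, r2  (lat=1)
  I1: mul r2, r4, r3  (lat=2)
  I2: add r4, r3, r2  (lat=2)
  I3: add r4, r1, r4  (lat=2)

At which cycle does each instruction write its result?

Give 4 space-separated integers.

I0 mul r1: issue@1 deps=(None,None) exec_start@1 write@2
I1 mul r2: issue@2 deps=(None,None) exec_start@2 write@4
I2 add r4: issue@3 deps=(None,1) exec_start@4 write@6
I3 add r4: issue@4 deps=(0,2) exec_start@6 write@8

Answer: 2 4 6 8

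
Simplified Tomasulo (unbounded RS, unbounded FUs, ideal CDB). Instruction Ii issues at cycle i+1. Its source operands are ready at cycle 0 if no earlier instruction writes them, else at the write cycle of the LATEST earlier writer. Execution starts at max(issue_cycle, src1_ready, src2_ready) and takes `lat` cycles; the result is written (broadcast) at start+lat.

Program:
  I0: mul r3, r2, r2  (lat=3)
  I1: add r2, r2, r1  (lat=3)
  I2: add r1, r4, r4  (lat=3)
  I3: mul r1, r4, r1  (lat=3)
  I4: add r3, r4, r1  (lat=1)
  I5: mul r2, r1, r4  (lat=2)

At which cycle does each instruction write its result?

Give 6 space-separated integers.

Answer: 4 5 6 9 10 11

Derivation:
I0 mul r3: issue@1 deps=(None,None) exec_start@1 write@4
I1 add r2: issue@2 deps=(None,None) exec_start@2 write@5
I2 add r1: issue@3 deps=(None,None) exec_start@3 write@6
I3 mul r1: issue@4 deps=(None,2) exec_start@6 write@9
I4 add r3: issue@5 deps=(None,3) exec_start@9 write@10
I5 mul r2: issue@6 deps=(3,None) exec_start@9 write@11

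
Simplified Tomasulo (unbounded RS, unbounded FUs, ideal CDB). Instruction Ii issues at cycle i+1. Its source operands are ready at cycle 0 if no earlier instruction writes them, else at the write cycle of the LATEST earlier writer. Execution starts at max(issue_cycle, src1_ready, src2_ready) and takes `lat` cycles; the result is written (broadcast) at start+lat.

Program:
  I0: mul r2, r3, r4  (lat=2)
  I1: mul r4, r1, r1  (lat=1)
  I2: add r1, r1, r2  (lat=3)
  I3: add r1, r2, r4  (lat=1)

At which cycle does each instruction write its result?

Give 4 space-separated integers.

Answer: 3 3 6 5

Derivation:
I0 mul r2: issue@1 deps=(None,None) exec_start@1 write@3
I1 mul r4: issue@2 deps=(None,None) exec_start@2 write@3
I2 add r1: issue@3 deps=(None,0) exec_start@3 write@6
I3 add r1: issue@4 deps=(0,1) exec_start@4 write@5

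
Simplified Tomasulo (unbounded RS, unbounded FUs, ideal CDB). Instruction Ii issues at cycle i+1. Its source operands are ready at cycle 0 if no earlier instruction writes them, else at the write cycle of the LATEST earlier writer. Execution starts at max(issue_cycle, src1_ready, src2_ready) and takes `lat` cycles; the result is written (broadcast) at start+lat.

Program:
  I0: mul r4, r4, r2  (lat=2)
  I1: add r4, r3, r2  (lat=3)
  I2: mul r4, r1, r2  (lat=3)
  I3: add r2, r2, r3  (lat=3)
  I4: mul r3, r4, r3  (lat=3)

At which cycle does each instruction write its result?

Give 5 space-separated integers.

I0 mul r4: issue@1 deps=(None,None) exec_start@1 write@3
I1 add r4: issue@2 deps=(None,None) exec_start@2 write@5
I2 mul r4: issue@3 deps=(None,None) exec_start@3 write@6
I3 add r2: issue@4 deps=(None,None) exec_start@4 write@7
I4 mul r3: issue@5 deps=(2,None) exec_start@6 write@9

Answer: 3 5 6 7 9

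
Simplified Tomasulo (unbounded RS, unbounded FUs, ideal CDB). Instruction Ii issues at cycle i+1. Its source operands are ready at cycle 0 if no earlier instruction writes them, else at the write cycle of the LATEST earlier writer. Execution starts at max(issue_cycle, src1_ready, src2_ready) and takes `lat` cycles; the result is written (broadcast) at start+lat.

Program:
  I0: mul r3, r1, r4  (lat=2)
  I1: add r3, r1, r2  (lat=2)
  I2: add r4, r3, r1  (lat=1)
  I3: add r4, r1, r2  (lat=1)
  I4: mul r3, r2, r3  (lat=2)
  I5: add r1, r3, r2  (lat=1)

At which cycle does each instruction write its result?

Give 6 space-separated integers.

I0 mul r3: issue@1 deps=(None,None) exec_start@1 write@3
I1 add r3: issue@2 deps=(None,None) exec_start@2 write@4
I2 add r4: issue@3 deps=(1,None) exec_start@4 write@5
I3 add r4: issue@4 deps=(None,None) exec_start@4 write@5
I4 mul r3: issue@5 deps=(None,1) exec_start@5 write@7
I5 add r1: issue@6 deps=(4,None) exec_start@7 write@8

Answer: 3 4 5 5 7 8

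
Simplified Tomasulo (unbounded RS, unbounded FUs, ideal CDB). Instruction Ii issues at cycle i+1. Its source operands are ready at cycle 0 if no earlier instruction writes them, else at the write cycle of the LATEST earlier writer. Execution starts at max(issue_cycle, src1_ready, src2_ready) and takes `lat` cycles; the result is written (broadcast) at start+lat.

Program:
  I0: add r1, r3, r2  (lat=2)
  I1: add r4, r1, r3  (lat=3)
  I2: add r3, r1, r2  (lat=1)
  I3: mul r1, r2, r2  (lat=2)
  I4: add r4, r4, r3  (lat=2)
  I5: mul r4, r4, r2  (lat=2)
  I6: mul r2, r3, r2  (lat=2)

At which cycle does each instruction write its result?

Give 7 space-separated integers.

Answer: 3 6 4 6 8 10 9

Derivation:
I0 add r1: issue@1 deps=(None,None) exec_start@1 write@3
I1 add r4: issue@2 deps=(0,None) exec_start@3 write@6
I2 add r3: issue@3 deps=(0,None) exec_start@3 write@4
I3 mul r1: issue@4 deps=(None,None) exec_start@4 write@6
I4 add r4: issue@5 deps=(1,2) exec_start@6 write@8
I5 mul r4: issue@6 deps=(4,None) exec_start@8 write@10
I6 mul r2: issue@7 deps=(2,None) exec_start@7 write@9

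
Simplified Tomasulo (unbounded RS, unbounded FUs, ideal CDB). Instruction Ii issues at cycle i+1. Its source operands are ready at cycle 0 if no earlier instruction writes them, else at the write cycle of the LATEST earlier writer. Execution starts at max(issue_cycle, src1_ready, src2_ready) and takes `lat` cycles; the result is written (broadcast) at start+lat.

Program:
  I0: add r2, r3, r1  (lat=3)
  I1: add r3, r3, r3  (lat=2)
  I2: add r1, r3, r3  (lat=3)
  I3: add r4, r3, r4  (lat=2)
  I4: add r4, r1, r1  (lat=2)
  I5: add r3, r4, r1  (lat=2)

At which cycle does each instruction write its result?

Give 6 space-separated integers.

I0 add r2: issue@1 deps=(None,None) exec_start@1 write@4
I1 add r3: issue@2 deps=(None,None) exec_start@2 write@4
I2 add r1: issue@3 deps=(1,1) exec_start@4 write@7
I3 add r4: issue@4 deps=(1,None) exec_start@4 write@6
I4 add r4: issue@5 deps=(2,2) exec_start@7 write@9
I5 add r3: issue@6 deps=(4,2) exec_start@9 write@11

Answer: 4 4 7 6 9 11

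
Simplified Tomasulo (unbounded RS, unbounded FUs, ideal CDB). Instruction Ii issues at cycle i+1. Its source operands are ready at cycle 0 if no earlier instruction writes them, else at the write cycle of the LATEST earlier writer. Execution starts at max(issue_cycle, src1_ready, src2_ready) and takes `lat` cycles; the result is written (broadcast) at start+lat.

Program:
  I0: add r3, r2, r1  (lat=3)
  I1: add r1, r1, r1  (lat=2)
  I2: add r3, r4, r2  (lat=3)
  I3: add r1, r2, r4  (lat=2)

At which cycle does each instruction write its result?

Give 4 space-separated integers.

Answer: 4 4 6 6

Derivation:
I0 add r3: issue@1 deps=(None,None) exec_start@1 write@4
I1 add r1: issue@2 deps=(None,None) exec_start@2 write@4
I2 add r3: issue@3 deps=(None,None) exec_start@3 write@6
I3 add r1: issue@4 deps=(None,None) exec_start@4 write@6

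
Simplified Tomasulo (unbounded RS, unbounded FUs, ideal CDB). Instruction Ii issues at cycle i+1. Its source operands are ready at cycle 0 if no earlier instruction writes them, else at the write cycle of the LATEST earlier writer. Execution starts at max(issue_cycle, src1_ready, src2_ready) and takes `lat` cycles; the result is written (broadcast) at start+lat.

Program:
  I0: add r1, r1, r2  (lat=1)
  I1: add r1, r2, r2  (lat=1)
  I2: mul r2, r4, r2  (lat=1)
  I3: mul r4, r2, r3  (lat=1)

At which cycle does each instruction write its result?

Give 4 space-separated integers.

I0 add r1: issue@1 deps=(None,None) exec_start@1 write@2
I1 add r1: issue@2 deps=(None,None) exec_start@2 write@3
I2 mul r2: issue@3 deps=(None,None) exec_start@3 write@4
I3 mul r4: issue@4 deps=(2,None) exec_start@4 write@5

Answer: 2 3 4 5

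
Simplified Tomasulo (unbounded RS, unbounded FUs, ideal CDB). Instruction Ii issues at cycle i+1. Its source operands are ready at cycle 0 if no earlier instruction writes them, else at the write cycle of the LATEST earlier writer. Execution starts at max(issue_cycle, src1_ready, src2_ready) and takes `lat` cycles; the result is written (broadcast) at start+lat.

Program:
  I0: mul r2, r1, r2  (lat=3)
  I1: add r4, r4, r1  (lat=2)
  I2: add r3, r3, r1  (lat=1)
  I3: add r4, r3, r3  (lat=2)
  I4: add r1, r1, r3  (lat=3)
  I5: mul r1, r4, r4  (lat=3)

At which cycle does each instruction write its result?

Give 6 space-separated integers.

I0 mul r2: issue@1 deps=(None,None) exec_start@1 write@4
I1 add r4: issue@2 deps=(None,None) exec_start@2 write@4
I2 add r3: issue@3 deps=(None,None) exec_start@3 write@4
I3 add r4: issue@4 deps=(2,2) exec_start@4 write@6
I4 add r1: issue@5 deps=(None,2) exec_start@5 write@8
I5 mul r1: issue@6 deps=(3,3) exec_start@6 write@9

Answer: 4 4 4 6 8 9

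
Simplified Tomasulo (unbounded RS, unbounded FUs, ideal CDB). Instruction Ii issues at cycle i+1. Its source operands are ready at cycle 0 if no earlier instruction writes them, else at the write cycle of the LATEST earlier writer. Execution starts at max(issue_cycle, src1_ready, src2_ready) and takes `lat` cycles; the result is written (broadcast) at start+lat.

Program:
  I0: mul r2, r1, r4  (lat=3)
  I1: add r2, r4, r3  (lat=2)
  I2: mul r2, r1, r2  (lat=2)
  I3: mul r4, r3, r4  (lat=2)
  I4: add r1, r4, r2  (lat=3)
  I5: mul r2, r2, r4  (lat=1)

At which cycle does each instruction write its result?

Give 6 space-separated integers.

I0 mul r2: issue@1 deps=(None,None) exec_start@1 write@4
I1 add r2: issue@2 deps=(None,None) exec_start@2 write@4
I2 mul r2: issue@3 deps=(None,1) exec_start@4 write@6
I3 mul r4: issue@4 deps=(None,None) exec_start@4 write@6
I4 add r1: issue@5 deps=(3,2) exec_start@6 write@9
I5 mul r2: issue@6 deps=(2,3) exec_start@6 write@7

Answer: 4 4 6 6 9 7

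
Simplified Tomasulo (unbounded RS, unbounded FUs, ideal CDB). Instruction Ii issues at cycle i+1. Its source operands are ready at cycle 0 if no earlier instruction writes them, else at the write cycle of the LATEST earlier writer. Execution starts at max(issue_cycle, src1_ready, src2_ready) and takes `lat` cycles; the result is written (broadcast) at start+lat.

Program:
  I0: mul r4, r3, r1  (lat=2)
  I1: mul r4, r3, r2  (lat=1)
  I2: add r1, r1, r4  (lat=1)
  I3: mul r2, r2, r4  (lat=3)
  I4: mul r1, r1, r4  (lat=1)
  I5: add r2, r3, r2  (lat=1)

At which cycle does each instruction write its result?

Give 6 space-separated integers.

I0 mul r4: issue@1 deps=(None,None) exec_start@1 write@3
I1 mul r4: issue@2 deps=(None,None) exec_start@2 write@3
I2 add r1: issue@3 deps=(None,1) exec_start@3 write@4
I3 mul r2: issue@4 deps=(None,1) exec_start@4 write@7
I4 mul r1: issue@5 deps=(2,1) exec_start@5 write@6
I5 add r2: issue@6 deps=(None,3) exec_start@7 write@8

Answer: 3 3 4 7 6 8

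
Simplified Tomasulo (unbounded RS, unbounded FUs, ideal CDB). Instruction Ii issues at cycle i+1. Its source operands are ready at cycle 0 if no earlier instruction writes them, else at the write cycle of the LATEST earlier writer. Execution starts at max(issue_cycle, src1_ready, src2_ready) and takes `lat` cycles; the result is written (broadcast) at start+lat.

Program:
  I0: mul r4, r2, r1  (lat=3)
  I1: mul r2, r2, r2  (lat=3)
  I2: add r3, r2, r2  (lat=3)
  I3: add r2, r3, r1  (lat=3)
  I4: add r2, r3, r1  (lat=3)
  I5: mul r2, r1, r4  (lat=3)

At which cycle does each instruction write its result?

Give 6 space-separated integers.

Answer: 4 5 8 11 11 9

Derivation:
I0 mul r4: issue@1 deps=(None,None) exec_start@1 write@4
I1 mul r2: issue@2 deps=(None,None) exec_start@2 write@5
I2 add r3: issue@3 deps=(1,1) exec_start@5 write@8
I3 add r2: issue@4 deps=(2,None) exec_start@8 write@11
I4 add r2: issue@5 deps=(2,None) exec_start@8 write@11
I5 mul r2: issue@6 deps=(None,0) exec_start@6 write@9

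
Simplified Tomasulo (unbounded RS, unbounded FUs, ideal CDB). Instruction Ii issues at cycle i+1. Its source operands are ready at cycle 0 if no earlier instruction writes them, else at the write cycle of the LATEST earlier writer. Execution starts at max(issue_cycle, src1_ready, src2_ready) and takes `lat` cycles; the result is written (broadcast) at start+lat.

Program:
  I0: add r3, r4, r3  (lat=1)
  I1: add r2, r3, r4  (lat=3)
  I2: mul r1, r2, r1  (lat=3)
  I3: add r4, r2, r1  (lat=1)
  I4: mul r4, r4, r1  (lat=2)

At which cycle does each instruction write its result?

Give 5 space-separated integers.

Answer: 2 5 8 9 11

Derivation:
I0 add r3: issue@1 deps=(None,None) exec_start@1 write@2
I1 add r2: issue@2 deps=(0,None) exec_start@2 write@5
I2 mul r1: issue@3 deps=(1,None) exec_start@5 write@8
I3 add r4: issue@4 deps=(1,2) exec_start@8 write@9
I4 mul r4: issue@5 deps=(3,2) exec_start@9 write@11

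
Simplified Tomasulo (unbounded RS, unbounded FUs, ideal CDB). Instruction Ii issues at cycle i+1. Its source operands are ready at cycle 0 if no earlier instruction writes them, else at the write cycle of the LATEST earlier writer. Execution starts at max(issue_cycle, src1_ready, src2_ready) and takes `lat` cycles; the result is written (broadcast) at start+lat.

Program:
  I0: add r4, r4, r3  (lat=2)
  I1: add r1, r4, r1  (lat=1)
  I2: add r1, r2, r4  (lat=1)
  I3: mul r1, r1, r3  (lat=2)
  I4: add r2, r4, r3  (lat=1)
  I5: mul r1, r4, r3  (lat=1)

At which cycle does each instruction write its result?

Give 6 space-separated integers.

I0 add r4: issue@1 deps=(None,None) exec_start@1 write@3
I1 add r1: issue@2 deps=(0,None) exec_start@3 write@4
I2 add r1: issue@3 deps=(None,0) exec_start@3 write@4
I3 mul r1: issue@4 deps=(2,None) exec_start@4 write@6
I4 add r2: issue@5 deps=(0,None) exec_start@5 write@6
I5 mul r1: issue@6 deps=(0,None) exec_start@6 write@7

Answer: 3 4 4 6 6 7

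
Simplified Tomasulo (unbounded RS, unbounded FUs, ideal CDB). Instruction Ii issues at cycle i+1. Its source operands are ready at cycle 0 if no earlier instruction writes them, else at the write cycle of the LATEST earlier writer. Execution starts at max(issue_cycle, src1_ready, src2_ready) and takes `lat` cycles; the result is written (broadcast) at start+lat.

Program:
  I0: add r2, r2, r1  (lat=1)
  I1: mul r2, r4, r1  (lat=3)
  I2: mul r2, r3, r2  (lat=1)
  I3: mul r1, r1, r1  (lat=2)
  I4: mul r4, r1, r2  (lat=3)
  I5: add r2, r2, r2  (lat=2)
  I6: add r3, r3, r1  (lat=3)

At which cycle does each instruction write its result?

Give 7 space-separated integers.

Answer: 2 5 6 6 9 8 10

Derivation:
I0 add r2: issue@1 deps=(None,None) exec_start@1 write@2
I1 mul r2: issue@2 deps=(None,None) exec_start@2 write@5
I2 mul r2: issue@3 deps=(None,1) exec_start@5 write@6
I3 mul r1: issue@4 deps=(None,None) exec_start@4 write@6
I4 mul r4: issue@5 deps=(3,2) exec_start@6 write@9
I5 add r2: issue@6 deps=(2,2) exec_start@6 write@8
I6 add r3: issue@7 deps=(None,3) exec_start@7 write@10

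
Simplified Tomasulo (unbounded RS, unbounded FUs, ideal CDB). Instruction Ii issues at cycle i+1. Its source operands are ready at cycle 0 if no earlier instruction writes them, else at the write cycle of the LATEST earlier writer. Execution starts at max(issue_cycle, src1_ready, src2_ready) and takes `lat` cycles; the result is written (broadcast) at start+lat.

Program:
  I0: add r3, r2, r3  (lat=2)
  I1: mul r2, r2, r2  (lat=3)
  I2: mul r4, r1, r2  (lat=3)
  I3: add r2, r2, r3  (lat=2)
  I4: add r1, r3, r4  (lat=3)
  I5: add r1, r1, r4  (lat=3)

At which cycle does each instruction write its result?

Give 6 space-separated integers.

I0 add r3: issue@1 deps=(None,None) exec_start@1 write@3
I1 mul r2: issue@2 deps=(None,None) exec_start@2 write@5
I2 mul r4: issue@3 deps=(None,1) exec_start@5 write@8
I3 add r2: issue@4 deps=(1,0) exec_start@5 write@7
I4 add r1: issue@5 deps=(0,2) exec_start@8 write@11
I5 add r1: issue@6 deps=(4,2) exec_start@11 write@14

Answer: 3 5 8 7 11 14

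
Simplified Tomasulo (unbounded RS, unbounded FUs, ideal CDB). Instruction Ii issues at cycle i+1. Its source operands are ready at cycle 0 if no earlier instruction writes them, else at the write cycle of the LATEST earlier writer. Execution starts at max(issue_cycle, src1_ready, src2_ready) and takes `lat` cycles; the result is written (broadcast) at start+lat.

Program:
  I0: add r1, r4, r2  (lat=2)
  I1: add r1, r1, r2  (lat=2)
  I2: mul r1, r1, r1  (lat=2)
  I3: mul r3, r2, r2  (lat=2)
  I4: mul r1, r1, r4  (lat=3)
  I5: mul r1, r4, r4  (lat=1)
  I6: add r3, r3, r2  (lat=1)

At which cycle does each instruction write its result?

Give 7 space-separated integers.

I0 add r1: issue@1 deps=(None,None) exec_start@1 write@3
I1 add r1: issue@2 deps=(0,None) exec_start@3 write@5
I2 mul r1: issue@3 deps=(1,1) exec_start@5 write@7
I3 mul r3: issue@4 deps=(None,None) exec_start@4 write@6
I4 mul r1: issue@5 deps=(2,None) exec_start@7 write@10
I5 mul r1: issue@6 deps=(None,None) exec_start@6 write@7
I6 add r3: issue@7 deps=(3,None) exec_start@7 write@8

Answer: 3 5 7 6 10 7 8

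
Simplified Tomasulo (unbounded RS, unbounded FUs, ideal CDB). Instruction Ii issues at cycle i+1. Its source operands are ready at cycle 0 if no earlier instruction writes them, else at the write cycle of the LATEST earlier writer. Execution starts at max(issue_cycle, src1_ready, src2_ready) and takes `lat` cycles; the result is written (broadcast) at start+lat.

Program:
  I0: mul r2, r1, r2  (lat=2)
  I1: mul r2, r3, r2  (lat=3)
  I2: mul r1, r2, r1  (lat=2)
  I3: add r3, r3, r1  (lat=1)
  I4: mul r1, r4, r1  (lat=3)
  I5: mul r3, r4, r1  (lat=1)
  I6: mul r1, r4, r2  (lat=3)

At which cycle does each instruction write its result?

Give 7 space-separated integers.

Answer: 3 6 8 9 11 12 10

Derivation:
I0 mul r2: issue@1 deps=(None,None) exec_start@1 write@3
I1 mul r2: issue@2 deps=(None,0) exec_start@3 write@6
I2 mul r1: issue@3 deps=(1,None) exec_start@6 write@8
I3 add r3: issue@4 deps=(None,2) exec_start@8 write@9
I4 mul r1: issue@5 deps=(None,2) exec_start@8 write@11
I5 mul r3: issue@6 deps=(None,4) exec_start@11 write@12
I6 mul r1: issue@7 deps=(None,1) exec_start@7 write@10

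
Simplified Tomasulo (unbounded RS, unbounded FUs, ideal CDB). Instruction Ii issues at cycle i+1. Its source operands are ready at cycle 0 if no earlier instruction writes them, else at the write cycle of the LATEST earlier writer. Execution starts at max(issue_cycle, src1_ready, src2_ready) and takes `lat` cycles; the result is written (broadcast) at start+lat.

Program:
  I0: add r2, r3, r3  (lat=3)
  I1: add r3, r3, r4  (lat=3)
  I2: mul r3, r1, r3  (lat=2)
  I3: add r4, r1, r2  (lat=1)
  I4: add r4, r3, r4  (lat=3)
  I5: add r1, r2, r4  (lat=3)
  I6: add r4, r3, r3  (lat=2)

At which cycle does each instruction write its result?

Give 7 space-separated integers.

I0 add r2: issue@1 deps=(None,None) exec_start@1 write@4
I1 add r3: issue@2 deps=(None,None) exec_start@2 write@5
I2 mul r3: issue@3 deps=(None,1) exec_start@5 write@7
I3 add r4: issue@4 deps=(None,0) exec_start@4 write@5
I4 add r4: issue@5 deps=(2,3) exec_start@7 write@10
I5 add r1: issue@6 deps=(0,4) exec_start@10 write@13
I6 add r4: issue@7 deps=(2,2) exec_start@7 write@9

Answer: 4 5 7 5 10 13 9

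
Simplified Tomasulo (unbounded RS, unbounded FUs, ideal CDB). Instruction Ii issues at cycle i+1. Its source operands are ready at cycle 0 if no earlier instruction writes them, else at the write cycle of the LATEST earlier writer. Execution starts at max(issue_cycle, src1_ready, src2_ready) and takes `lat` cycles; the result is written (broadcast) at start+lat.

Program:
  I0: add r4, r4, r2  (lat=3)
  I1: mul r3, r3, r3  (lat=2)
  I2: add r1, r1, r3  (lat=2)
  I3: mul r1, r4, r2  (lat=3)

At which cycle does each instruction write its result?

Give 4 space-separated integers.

Answer: 4 4 6 7

Derivation:
I0 add r4: issue@1 deps=(None,None) exec_start@1 write@4
I1 mul r3: issue@2 deps=(None,None) exec_start@2 write@4
I2 add r1: issue@3 deps=(None,1) exec_start@4 write@6
I3 mul r1: issue@4 deps=(0,None) exec_start@4 write@7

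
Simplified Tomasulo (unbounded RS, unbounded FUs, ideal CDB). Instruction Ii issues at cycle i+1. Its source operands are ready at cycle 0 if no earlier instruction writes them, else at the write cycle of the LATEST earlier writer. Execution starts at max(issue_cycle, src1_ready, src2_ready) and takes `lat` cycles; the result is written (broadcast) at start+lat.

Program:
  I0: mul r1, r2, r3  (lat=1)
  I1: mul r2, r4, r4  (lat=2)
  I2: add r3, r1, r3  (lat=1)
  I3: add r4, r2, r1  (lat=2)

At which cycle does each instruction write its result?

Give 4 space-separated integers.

Answer: 2 4 4 6

Derivation:
I0 mul r1: issue@1 deps=(None,None) exec_start@1 write@2
I1 mul r2: issue@2 deps=(None,None) exec_start@2 write@4
I2 add r3: issue@3 deps=(0,None) exec_start@3 write@4
I3 add r4: issue@4 deps=(1,0) exec_start@4 write@6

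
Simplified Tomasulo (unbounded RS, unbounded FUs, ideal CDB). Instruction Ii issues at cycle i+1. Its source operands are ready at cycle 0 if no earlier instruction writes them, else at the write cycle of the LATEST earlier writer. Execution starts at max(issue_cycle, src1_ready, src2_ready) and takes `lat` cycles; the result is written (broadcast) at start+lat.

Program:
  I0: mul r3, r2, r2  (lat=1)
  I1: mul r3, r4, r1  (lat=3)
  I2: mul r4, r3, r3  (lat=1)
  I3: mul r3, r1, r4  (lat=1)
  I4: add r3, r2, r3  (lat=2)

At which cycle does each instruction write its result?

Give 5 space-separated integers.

I0 mul r3: issue@1 deps=(None,None) exec_start@1 write@2
I1 mul r3: issue@2 deps=(None,None) exec_start@2 write@5
I2 mul r4: issue@3 deps=(1,1) exec_start@5 write@6
I3 mul r3: issue@4 deps=(None,2) exec_start@6 write@7
I4 add r3: issue@5 deps=(None,3) exec_start@7 write@9

Answer: 2 5 6 7 9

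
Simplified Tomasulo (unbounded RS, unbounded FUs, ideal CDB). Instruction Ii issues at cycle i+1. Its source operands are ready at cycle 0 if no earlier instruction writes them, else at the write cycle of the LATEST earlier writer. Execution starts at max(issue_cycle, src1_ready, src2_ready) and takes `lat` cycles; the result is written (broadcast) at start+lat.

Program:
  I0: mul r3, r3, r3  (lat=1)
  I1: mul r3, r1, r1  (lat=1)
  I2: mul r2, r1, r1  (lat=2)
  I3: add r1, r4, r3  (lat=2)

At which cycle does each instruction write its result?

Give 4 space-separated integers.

I0 mul r3: issue@1 deps=(None,None) exec_start@1 write@2
I1 mul r3: issue@2 deps=(None,None) exec_start@2 write@3
I2 mul r2: issue@3 deps=(None,None) exec_start@3 write@5
I3 add r1: issue@4 deps=(None,1) exec_start@4 write@6

Answer: 2 3 5 6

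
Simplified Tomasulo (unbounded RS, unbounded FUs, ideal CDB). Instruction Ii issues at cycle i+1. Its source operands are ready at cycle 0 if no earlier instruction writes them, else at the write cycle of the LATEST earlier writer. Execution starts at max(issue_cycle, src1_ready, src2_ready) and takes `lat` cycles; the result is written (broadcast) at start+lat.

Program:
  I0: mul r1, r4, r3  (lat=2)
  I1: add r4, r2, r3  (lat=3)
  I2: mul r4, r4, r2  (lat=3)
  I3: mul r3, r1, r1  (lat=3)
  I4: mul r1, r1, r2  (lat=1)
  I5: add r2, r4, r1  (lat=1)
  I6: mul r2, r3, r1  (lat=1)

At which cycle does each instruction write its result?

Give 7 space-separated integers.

I0 mul r1: issue@1 deps=(None,None) exec_start@1 write@3
I1 add r4: issue@2 deps=(None,None) exec_start@2 write@5
I2 mul r4: issue@3 deps=(1,None) exec_start@5 write@8
I3 mul r3: issue@4 deps=(0,0) exec_start@4 write@7
I4 mul r1: issue@5 deps=(0,None) exec_start@5 write@6
I5 add r2: issue@6 deps=(2,4) exec_start@8 write@9
I6 mul r2: issue@7 deps=(3,4) exec_start@7 write@8

Answer: 3 5 8 7 6 9 8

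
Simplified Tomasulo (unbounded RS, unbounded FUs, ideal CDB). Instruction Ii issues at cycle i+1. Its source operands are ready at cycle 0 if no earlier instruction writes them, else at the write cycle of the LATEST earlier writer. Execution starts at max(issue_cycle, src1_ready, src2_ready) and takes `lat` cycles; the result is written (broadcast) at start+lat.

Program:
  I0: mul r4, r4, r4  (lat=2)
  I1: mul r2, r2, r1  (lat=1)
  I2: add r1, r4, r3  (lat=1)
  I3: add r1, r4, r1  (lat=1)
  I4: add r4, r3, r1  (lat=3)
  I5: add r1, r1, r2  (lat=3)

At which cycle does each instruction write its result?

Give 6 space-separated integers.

I0 mul r4: issue@1 deps=(None,None) exec_start@1 write@3
I1 mul r2: issue@2 deps=(None,None) exec_start@2 write@3
I2 add r1: issue@3 deps=(0,None) exec_start@3 write@4
I3 add r1: issue@4 deps=(0,2) exec_start@4 write@5
I4 add r4: issue@5 deps=(None,3) exec_start@5 write@8
I5 add r1: issue@6 deps=(3,1) exec_start@6 write@9

Answer: 3 3 4 5 8 9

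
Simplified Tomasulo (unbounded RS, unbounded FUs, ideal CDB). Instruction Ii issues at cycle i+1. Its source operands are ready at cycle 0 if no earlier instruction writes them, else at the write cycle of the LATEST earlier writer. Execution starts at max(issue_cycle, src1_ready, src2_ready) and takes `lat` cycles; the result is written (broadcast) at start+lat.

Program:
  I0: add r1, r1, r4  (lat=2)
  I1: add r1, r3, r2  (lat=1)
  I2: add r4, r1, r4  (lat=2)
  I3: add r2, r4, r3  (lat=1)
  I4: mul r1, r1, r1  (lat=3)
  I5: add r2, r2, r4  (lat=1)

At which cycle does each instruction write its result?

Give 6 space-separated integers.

Answer: 3 3 5 6 8 7

Derivation:
I0 add r1: issue@1 deps=(None,None) exec_start@1 write@3
I1 add r1: issue@2 deps=(None,None) exec_start@2 write@3
I2 add r4: issue@3 deps=(1,None) exec_start@3 write@5
I3 add r2: issue@4 deps=(2,None) exec_start@5 write@6
I4 mul r1: issue@5 deps=(1,1) exec_start@5 write@8
I5 add r2: issue@6 deps=(3,2) exec_start@6 write@7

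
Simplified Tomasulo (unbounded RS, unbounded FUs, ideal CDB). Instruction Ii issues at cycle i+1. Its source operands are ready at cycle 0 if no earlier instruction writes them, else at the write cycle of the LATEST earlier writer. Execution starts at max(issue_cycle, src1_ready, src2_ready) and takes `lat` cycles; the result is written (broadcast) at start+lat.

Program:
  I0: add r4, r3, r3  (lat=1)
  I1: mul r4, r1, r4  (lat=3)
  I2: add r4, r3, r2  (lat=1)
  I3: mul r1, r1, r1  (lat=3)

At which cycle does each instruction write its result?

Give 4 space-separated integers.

I0 add r4: issue@1 deps=(None,None) exec_start@1 write@2
I1 mul r4: issue@2 deps=(None,0) exec_start@2 write@5
I2 add r4: issue@3 deps=(None,None) exec_start@3 write@4
I3 mul r1: issue@4 deps=(None,None) exec_start@4 write@7

Answer: 2 5 4 7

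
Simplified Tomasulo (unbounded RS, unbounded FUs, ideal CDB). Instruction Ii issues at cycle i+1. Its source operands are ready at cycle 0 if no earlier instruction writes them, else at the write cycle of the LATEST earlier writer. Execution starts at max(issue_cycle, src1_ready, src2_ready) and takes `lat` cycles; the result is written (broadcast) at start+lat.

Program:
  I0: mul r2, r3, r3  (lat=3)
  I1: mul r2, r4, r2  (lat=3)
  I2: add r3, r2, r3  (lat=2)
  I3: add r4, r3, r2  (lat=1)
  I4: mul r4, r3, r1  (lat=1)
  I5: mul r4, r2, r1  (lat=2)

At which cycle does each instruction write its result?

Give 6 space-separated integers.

I0 mul r2: issue@1 deps=(None,None) exec_start@1 write@4
I1 mul r2: issue@2 deps=(None,0) exec_start@4 write@7
I2 add r3: issue@3 deps=(1,None) exec_start@7 write@9
I3 add r4: issue@4 deps=(2,1) exec_start@9 write@10
I4 mul r4: issue@5 deps=(2,None) exec_start@9 write@10
I5 mul r4: issue@6 deps=(1,None) exec_start@7 write@9

Answer: 4 7 9 10 10 9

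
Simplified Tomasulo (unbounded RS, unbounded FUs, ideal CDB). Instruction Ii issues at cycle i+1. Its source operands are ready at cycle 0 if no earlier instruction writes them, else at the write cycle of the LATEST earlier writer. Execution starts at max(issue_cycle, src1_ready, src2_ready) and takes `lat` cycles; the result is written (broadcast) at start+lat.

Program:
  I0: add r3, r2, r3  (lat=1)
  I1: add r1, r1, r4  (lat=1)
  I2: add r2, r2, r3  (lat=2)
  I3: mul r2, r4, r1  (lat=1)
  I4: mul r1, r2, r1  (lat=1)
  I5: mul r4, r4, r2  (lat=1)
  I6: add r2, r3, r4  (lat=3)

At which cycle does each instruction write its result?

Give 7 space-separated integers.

I0 add r3: issue@1 deps=(None,None) exec_start@1 write@2
I1 add r1: issue@2 deps=(None,None) exec_start@2 write@3
I2 add r2: issue@3 deps=(None,0) exec_start@3 write@5
I3 mul r2: issue@4 deps=(None,1) exec_start@4 write@5
I4 mul r1: issue@5 deps=(3,1) exec_start@5 write@6
I5 mul r4: issue@6 deps=(None,3) exec_start@6 write@7
I6 add r2: issue@7 deps=(0,5) exec_start@7 write@10

Answer: 2 3 5 5 6 7 10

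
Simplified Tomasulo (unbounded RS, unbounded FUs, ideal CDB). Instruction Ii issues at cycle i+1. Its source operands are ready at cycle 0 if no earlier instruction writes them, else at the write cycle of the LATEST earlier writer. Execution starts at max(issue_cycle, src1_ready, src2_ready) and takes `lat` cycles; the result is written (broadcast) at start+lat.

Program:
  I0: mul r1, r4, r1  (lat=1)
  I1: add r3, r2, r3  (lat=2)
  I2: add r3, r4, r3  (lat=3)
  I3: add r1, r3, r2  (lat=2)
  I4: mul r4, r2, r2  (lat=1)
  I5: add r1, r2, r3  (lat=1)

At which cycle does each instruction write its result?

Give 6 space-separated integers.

Answer: 2 4 7 9 6 8

Derivation:
I0 mul r1: issue@1 deps=(None,None) exec_start@1 write@2
I1 add r3: issue@2 deps=(None,None) exec_start@2 write@4
I2 add r3: issue@3 deps=(None,1) exec_start@4 write@7
I3 add r1: issue@4 deps=(2,None) exec_start@7 write@9
I4 mul r4: issue@5 deps=(None,None) exec_start@5 write@6
I5 add r1: issue@6 deps=(None,2) exec_start@7 write@8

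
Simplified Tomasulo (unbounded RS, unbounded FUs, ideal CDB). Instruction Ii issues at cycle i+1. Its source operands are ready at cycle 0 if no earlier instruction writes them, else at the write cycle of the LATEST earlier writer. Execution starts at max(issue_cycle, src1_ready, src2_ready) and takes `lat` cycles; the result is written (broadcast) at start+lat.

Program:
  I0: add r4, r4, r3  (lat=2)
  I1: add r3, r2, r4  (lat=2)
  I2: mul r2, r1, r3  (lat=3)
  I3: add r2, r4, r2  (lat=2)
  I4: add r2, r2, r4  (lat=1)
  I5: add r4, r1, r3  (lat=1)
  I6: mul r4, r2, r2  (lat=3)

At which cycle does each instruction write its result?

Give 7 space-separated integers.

Answer: 3 5 8 10 11 7 14

Derivation:
I0 add r4: issue@1 deps=(None,None) exec_start@1 write@3
I1 add r3: issue@2 deps=(None,0) exec_start@3 write@5
I2 mul r2: issue@3 deps=(None,1) exec_start@5 write@8
I3 add r2: issue@4 deps=(0,2) exec_start@8 write@10
I4 add r2: issue@5 deps=(3,0) exec_start@10 write@11
I5 add r4: issue@6 deps=(None,1) exec_start@6 write@7
I6 mul r4: issue@7 deps=(4,4) exec_start@11 write@14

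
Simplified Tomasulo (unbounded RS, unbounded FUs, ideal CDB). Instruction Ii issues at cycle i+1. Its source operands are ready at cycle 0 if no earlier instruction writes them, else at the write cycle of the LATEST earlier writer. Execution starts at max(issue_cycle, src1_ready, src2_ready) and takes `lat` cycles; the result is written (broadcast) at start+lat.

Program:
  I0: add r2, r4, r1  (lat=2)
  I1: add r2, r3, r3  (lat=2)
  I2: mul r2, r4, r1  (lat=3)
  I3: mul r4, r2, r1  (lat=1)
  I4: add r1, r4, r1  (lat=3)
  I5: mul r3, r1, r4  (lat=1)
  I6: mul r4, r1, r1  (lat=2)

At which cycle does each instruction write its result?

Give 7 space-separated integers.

Answer: 3 4 6 7 10 11 12

Derivation:
I0 add r2: issue@1 deps=(None,None) exec_start@1 write@3
I1 add r2: issue@2 deps=(None,None) exec_start@2 write@4
I2 mul r2: issue@3 deps=(None,None) exec_start@3 write@6
I3 mul r4: issue@4 deps=(2,None) exec_start@6 write@7
I4 add r1: issue@5 deps=(3,None) exec_start@7 write@10
I5 mul r3: issue@6 deps=(4,3) exec_start@10 write@11
I6 mul r4: issue@7 deps=(4,4) exec_start@10 write@12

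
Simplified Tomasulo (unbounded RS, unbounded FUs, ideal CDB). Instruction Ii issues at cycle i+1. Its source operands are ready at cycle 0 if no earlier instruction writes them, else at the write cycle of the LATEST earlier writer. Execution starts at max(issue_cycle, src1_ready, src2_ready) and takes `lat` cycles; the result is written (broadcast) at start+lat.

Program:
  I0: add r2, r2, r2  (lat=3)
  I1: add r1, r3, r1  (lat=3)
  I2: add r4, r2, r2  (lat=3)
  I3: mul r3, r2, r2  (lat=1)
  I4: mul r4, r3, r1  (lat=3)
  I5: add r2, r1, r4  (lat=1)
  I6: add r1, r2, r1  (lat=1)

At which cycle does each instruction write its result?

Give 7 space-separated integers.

I0 add r2: issue@1 deps=(None,None) exec_start@1 write@4
I1 add r1: issue@2 deps=(None,None) exec_start@2 write@5
I2 add r4: issue@3 deps=(0,0) exec_start@4 write@7
I3 mul r3: issue@4 deps=(0,0) exec_start@4 write@5
I4 mul r4: issue@5 deps=(3,1) exec_start@5 write@8
I5 add r2: issue@6 deps=(1,4) exec_start@8 write@9
I6 add r1: issue@7 deps=(5,1) exec_start@9 write@10

Answer: 4 5 7 5 8 9 10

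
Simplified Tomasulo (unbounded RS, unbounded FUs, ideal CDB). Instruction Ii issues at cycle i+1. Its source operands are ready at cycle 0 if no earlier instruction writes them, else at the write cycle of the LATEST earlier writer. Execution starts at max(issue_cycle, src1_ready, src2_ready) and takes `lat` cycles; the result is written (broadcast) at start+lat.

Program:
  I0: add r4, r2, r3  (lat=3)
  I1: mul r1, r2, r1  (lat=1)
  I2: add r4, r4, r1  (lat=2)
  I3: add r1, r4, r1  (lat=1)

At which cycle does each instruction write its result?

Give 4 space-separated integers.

I0 add r4: issue@1 deps=(None,None) exec_start@1 write@4
I1 mul r1: issue@2 deps=(None,None) exec_start@2 write@3
I2 add r4: issue@3 deps=(0,1) exec_start@4 write@6
I3 add r1: issue@4 deps=(2,1) exec_start@6 write@7

Answer: 4 3 6 7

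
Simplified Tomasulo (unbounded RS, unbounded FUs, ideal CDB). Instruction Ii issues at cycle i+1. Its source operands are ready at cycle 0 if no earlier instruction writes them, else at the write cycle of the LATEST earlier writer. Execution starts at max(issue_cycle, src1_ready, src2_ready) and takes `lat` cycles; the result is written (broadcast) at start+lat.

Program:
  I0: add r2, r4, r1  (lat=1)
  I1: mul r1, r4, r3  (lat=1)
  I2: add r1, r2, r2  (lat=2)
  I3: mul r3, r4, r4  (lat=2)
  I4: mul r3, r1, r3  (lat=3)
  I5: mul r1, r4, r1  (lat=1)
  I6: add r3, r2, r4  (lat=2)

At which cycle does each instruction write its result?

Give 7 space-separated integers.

I0 add r2: issue@1 deps=(None,None) exec_start@1 write@2
I1 mul r1: issue@2 deps=(None,None) exec_start@2 write@3
I2 add r1: issue@3 deps=(0,0) exec_start@3 write@5
I3 mul r3: issue@4 deps=(None,None) exec_start@4 write@6
I4 mul r3: issue@5 deps=(2,3) exec_start@6 write@9
I5 mul r1: issue@6 deps=(None,2) exec_start@6 write@7
I6 add r3: issue@7 deps=(0,None) exec_start@7 write@9

Answer: 2 3 5 6 9 7 9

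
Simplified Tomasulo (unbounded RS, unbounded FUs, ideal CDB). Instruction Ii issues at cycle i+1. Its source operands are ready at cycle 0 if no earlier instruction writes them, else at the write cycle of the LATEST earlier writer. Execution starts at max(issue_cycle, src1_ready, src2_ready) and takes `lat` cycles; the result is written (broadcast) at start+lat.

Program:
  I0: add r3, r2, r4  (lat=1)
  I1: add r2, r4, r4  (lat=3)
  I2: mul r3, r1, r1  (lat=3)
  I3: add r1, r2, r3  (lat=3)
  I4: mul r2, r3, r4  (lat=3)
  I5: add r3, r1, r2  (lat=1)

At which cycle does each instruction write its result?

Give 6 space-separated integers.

Answer: 2 5 6 9 9 10

Derivation:
I0 add r3: issue@1 deps=(None,None) exec_start@1 write@2
I1 add r2: issue@2 deps=(None,None) exec_start@2 write@5
I2 mul r3: issue@3 deps=(None,None) exec_start@3 write@6
I3 add r1: issue@4 deps=(1,2) exec_start@6 write@9
I4 mul r2: issue@5 deps=(2,None) exec_start@6 write@9
I5 add r3: issue@6 deps=(3,4) exec_start@9 write@10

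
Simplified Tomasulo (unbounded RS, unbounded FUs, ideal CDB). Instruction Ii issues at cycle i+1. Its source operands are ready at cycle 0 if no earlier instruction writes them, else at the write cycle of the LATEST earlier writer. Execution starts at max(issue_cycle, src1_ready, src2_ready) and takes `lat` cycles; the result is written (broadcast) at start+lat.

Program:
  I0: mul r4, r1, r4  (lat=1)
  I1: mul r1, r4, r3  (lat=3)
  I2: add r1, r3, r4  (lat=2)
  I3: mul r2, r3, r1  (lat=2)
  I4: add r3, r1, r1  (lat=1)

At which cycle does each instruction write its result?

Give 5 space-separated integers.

Answer: 2 5 5 7 6

Derivation:
I0 mul r4: issue@1 deps=(None,None) exec_start@1 write@2
I1 mul r1: issue@2 deps=(0,None) exec_start@2 write@5
I2 add r1: issue@3 deps=(None,0) exec_start@3 write@5
I3 mul r2: issue@4 deps=(None,2) exec_start@5 write@7
I4 add r3: issue@5 deps=(2,2) exec_start@5 write@6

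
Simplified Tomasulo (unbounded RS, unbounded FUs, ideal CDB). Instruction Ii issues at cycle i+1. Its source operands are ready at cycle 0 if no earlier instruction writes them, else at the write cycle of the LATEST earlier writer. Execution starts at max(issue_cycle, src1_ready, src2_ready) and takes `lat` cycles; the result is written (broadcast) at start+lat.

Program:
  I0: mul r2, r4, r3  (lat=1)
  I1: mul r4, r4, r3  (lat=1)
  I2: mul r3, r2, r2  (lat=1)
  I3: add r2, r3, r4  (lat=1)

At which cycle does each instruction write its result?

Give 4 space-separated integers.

Answer: 2 3 4 5

Derivation:
I0 mul r2: issue@1 deps=(None,None) exec_start@1 write@2
I1 mul r4: issue@2 deps=(None,None) exec_start@2 write@3
I2 mul r3: issue@3 deps=(0,0) exec_start@3 write@4
I3 add r2: issue@4 deps=(2,1) exec_start@4 write@5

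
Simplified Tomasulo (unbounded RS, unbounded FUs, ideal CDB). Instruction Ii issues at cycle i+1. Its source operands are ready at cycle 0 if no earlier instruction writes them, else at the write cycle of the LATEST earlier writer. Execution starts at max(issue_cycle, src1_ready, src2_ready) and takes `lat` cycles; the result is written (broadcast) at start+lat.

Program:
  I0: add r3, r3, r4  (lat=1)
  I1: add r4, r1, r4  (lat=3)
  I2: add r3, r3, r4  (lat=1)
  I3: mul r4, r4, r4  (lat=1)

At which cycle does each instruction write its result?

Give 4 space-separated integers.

I0 add r3: issue@1 deps=(None,None) exec_start@1 write@2
I1 add r4: issue@2 deps=(None,None) exec_start@2 write@5
I2 add r3: issue@3 deps=(0,1) exec_start@5 write@6
I3 mul r4: issue@4 deps=(1,1) exec_start@5 write@6

Answer: 2 5 6 6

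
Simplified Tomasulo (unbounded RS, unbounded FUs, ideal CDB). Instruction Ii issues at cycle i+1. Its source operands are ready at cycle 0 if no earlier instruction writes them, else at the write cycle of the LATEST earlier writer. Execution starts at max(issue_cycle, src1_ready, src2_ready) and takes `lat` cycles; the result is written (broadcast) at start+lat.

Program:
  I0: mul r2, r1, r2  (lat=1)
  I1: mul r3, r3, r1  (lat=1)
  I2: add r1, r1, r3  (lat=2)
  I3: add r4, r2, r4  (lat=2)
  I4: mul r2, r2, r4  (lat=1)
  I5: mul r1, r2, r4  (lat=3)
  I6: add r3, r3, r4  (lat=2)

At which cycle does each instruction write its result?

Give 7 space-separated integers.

Answer: 2 3 5 6 7 10 9

Derivation:
I0 mul r2: issue@1 deps=(None,None) exec_start@1 write@2
I1 mul r3: issue@2 deps=(None,None) exec_start@2 write@3
I2 add r1: issue@3 deps=(None,1) exec_start@3 write@5
I3 add r4: issue@4 deps=(0,None) exec_start@4 write@6
I4 mul r2: issue@5 deps=(0,3) exec_start@6 write@7
I5 mul r1: issue@6 deps=(4,3) exec_start@7 write@10
I6 add r3: issue@7 deps=(1,3) exec_start@7 write@9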